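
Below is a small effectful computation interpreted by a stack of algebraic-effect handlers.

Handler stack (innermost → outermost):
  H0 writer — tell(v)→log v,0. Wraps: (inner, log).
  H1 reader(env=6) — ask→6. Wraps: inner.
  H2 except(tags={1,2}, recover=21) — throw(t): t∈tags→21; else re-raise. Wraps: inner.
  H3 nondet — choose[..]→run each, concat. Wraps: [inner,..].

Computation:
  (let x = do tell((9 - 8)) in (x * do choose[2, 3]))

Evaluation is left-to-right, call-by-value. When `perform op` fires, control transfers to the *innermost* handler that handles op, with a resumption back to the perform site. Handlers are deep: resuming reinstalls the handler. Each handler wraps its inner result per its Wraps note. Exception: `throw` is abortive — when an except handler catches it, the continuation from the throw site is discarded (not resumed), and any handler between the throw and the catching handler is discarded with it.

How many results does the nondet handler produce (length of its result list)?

Working:
tell(1) @ H0 ⇒ log+=1
choose[2, 3] @ H3
  branch[0] choose=2:
    H0 returns (0, (1))
    H1 returns (0, (1))
    H2 returns (0, (1))
    H3 returns [(0, (1))]
  branch[1] choose=3:
    H0 returns (0, (1))
    H1 returns (0, (1))
    H2 returns (0, (1))
    H3 returns [(0, (1))]
= [(0, (1)), (0, (1))]

Answer: 2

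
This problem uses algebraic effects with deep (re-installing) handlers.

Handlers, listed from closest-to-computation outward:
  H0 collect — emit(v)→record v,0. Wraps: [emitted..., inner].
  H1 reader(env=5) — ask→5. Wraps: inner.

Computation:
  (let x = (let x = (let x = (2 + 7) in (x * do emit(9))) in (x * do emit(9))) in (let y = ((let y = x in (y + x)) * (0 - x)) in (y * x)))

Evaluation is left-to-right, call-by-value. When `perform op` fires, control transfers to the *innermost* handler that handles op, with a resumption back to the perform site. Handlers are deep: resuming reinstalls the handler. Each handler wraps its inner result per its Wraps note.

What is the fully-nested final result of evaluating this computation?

Step-by-step:
emit(9) @ H0 ⇒ out+=9
emit(9) @ H0 ⇒ out+=9
H0 returns [9, 9, 0]
H1 returns [9, 9, 0]
= [9, 9, 0]

Answer: [9, 9, 0]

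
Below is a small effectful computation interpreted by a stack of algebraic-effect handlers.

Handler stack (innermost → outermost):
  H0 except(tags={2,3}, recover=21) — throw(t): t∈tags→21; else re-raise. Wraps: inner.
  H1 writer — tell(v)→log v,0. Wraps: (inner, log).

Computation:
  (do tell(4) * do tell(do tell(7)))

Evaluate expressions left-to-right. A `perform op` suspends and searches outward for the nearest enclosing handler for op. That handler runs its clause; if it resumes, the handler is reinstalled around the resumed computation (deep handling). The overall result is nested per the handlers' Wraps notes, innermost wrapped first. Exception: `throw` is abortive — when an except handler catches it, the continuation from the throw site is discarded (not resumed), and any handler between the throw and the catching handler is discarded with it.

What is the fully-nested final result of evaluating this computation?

Answer: (0, (4, 7, 0))

Evaluation trace:
tell(4) @ H1 ⇒ log+=4
tell(7) @ H1 ⇒ log+=7
tell(0) @ H1 ⇒ log+=0
H0 returns 0
H1 returns (0, (4, 7, 0))
= (0, (4, 7, 0))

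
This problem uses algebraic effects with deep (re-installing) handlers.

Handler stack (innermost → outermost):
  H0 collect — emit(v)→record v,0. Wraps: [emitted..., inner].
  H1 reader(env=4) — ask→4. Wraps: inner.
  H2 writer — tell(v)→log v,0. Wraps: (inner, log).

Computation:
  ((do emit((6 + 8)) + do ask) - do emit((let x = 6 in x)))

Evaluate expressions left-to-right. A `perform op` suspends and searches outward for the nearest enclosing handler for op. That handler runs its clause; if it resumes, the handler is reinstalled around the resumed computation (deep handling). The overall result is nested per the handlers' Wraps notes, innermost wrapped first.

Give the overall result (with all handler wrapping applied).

Step-by-step:
emit(14) @ H0 ⇒ out+=14
ask @ H1 ⇒ 4
emit(6) @ H0 ⇒ out+=6
H0 returns [14, 6, 4]
H1 returns [14, 6, 4]
H2 returns ([14, 6, 4], ())
= ([14, 6, 4], ())

Answer: ([14, 6, 4], ())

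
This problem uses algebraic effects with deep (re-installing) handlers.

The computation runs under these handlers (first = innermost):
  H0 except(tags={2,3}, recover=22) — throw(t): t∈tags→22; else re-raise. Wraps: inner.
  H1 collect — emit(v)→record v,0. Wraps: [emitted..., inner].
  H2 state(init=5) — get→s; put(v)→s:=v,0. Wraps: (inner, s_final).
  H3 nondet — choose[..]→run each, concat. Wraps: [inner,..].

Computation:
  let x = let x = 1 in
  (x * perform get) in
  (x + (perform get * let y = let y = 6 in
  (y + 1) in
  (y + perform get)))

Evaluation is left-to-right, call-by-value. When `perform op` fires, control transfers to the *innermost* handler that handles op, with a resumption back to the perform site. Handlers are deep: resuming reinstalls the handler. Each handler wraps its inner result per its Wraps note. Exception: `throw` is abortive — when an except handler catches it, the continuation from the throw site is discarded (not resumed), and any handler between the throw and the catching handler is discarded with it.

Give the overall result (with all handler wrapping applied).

Working:
get @ H2 ⇒ 5
get @ H2 ⇒ 5
get @ H2 ⇒ 5
H0 returns 65
H1 returns [65]
H2 returns ([65], 5)
H3 returns [([65], 5)]
= [([65], 5)]

Answer: [([65], 5)]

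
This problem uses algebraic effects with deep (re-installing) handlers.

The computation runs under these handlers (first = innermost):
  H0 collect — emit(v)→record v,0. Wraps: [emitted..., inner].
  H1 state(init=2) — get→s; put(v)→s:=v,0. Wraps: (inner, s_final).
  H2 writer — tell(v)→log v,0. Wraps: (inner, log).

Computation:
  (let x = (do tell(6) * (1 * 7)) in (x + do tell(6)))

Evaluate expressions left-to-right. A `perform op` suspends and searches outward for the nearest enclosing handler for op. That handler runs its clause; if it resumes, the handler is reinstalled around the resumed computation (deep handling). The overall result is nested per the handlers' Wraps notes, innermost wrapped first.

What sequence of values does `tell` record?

Evaluation trace:
tell(6) @ H2 ⇒ log+=6
tell(6) @ H2 ⇒ log+=6
H0 returns [0]
H1 returns ([0], 2)
H2 returns (([0], 2), (6, 6))
= (([0], 2), (6, 6))

Answer: (6, 6)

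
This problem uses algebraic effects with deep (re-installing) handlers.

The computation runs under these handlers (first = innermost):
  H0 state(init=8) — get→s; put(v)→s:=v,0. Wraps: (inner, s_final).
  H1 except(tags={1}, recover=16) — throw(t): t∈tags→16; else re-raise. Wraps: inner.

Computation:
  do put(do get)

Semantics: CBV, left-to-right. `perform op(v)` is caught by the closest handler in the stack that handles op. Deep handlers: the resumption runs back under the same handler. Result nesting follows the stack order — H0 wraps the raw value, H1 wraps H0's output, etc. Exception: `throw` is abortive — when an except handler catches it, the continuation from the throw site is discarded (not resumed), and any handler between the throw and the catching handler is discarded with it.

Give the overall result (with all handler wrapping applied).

Step-by-step:
get @ H0 ⇒ 8
put(8) @ H0 ⇒ s:=8
H0 returns (0, 8)
H1 returns (0, 8)
= (0, 8)

Answer: (0, 8)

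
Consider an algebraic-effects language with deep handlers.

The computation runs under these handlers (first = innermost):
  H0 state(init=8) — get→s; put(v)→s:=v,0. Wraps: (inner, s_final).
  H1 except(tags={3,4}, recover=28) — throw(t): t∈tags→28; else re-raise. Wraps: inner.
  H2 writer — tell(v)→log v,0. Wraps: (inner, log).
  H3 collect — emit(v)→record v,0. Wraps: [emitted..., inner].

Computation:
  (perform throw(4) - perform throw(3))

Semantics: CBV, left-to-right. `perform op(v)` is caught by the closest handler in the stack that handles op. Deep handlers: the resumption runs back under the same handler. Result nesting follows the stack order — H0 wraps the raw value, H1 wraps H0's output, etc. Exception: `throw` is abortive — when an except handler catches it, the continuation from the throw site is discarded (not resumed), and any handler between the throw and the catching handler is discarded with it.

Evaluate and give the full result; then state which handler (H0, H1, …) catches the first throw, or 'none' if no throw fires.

Working:
throw(4) @ H1 caught ⇒ 28
H2 returns (28, ())
H3 returns [(28, ())]
= [(28, ())]

Answer: [(28, ())] ; first throw caught by: H1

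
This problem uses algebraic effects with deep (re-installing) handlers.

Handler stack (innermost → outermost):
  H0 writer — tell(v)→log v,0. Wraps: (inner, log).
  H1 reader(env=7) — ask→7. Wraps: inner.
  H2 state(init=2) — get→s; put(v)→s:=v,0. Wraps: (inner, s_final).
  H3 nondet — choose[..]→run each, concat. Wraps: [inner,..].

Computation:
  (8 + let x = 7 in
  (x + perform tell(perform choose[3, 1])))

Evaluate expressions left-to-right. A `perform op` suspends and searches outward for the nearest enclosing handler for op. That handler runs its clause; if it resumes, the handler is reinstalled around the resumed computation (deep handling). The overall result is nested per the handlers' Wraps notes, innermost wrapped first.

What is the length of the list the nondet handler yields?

Answer: 2

Working:
choose[3, 1] @ H3
  branch[0] choose=3:
    tell(3) @ H0 ⇒ log+=3
    H0 returns (15, (3))
    H1 returns (15, (3))
    H2 returns ((15, (3)), 2)
    H3 returns [((15, (3)), 2)]
  branch[1] choose=1:
    tell(1) @ H0 ⇒ log+=1
    H0 returns (15, (1))
    H1 returns (15, (1))
    H2 returns ((15, (1)), 2)
    H3 returns [((15, (1)), 2)]
= [((15, (3)), 2), ((15, (1)), 2)]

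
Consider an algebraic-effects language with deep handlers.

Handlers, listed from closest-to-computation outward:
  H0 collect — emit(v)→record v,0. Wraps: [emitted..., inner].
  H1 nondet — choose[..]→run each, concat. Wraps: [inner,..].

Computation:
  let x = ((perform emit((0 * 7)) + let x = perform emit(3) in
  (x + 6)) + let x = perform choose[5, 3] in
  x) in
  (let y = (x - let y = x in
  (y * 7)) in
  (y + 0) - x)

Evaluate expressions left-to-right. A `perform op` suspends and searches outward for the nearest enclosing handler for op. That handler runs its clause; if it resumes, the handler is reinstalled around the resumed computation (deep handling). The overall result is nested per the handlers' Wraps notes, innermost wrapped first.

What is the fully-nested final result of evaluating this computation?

Step-by-step:
emit(0) @ H0 ⇒ out+=0
emit(3) @ H0 ⇒ out+=3
choose[5, 3] @ H1
  branch[0] choose=5:
    H0 returns [0, 3, -77]
    H1 returns [[0, 3, -77]]
  branch[1] choose=3:
    H0 returns [0, 3, -63]
    H1 returns [[0, 3, -63]]
= [[0, 3, -77], [0, 3, -63]]

Answer: [[0, 3, -77], [0, 3, -63]]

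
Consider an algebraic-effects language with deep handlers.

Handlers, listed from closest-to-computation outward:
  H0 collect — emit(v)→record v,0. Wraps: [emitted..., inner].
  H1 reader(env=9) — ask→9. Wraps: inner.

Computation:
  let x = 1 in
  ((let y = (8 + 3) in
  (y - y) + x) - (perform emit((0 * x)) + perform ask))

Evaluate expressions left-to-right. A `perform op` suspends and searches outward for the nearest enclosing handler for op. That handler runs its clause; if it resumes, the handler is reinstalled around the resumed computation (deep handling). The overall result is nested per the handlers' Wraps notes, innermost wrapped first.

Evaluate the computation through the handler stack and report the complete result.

Working:
emit(0) @ H0 ⇒ out+=0
ask @ H1 ⇒ 9
H0 returns [0, -8]
H1 returns [0, -8]
= [0, -8]

Answer: [0, -8]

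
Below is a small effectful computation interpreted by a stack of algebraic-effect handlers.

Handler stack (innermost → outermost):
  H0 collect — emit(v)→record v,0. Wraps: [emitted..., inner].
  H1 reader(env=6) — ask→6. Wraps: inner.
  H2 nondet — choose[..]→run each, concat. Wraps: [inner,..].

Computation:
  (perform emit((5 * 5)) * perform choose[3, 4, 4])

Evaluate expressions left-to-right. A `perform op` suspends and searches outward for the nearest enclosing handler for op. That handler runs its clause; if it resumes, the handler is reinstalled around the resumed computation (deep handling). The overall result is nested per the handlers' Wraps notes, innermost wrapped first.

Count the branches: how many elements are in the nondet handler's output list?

Step-by-step:
emit(25) @ H0 ⇒ out+=25
choose[3, 4, 4] @ H2
  branch[0] choose=3:
    H0 returns [25, 0]
    H1 returns [25, 0]
    H2 returns [[25, 0]]
  branch[1] choose=4:
    H0 returns [25, 0]
    H1 returns [25, 0]
    H2 returns [[25, 0]]
  branch[2] choose=4:
    H0 returns [25, 0]
    H1 returns [25, 0]
    H2 returns [[25, 0]]
= [[25, 0], [25, 0], [25, 0]]

Answer: 3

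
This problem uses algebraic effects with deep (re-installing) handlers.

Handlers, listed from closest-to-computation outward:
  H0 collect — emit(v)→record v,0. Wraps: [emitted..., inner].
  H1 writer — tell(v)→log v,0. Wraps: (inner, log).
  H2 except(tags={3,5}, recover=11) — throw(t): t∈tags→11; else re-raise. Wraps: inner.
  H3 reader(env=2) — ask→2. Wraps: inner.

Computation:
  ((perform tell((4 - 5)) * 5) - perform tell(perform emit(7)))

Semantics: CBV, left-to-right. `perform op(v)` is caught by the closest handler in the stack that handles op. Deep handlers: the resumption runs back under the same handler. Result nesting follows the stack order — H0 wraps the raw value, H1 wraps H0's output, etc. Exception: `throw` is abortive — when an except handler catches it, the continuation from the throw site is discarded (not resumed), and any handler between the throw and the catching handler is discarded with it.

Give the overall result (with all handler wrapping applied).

Answer: ([7, 0], (-1, 0))

Evaluation trace:
tell(-1) @ H1 ⇒ log+=-1
emit(7) @ H0 ⇒ out+=7
tell(0) @ H1 ⇒ log+=0
H0 returns [7, 0]
H1 returns ([7, 0], (-1, 0))
H2 returns ([7, 0], (-1, 0))
H3 returns ([7, 0], (-1, 0))
= ([7, 0], (-1, 0))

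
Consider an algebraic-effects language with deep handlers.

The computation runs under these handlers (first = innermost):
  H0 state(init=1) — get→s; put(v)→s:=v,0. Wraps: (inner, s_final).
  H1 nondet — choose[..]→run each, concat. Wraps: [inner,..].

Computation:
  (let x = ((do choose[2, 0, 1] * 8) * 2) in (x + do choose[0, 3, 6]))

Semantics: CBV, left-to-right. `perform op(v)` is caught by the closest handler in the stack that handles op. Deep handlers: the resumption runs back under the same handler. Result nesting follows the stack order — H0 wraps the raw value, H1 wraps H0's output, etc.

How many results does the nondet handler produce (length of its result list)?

Evaluation trace:
choose[2, 0, 1] @ H1
  branch[0] choose=2:
    choose[0, 3, 6] @ H1
      branch[0] choose=0:
        H0 returns (32, 1)
        H1 returns [(32, 1)]
      branch[1] choose=3:
        H0 returns (35, 1)
        H1 returns [(35, 1)]
      branch[2] choose=6:
        H0 returns (38, 1)
        H1 returns [(38, 1)]
  branch[1] choose=0:
    choose[0, 3, 6] @ H1
      branch[0] choose=0:
        H0 returns (0, 1)
        H1 returns [(0, 1)]
      branch[1] choose=3:
        H0 returns (3, 1)
        H1 returns [(3, 1)]
      branch[2] choose=6:
        H0 returns (6, 1)
        H1 returns [(6, 1)]
  branch[2] choose=1:
    choose[0, 3, 6] @ H1
      branch[0] choose=0:
        H0 returns (16, 1)
        H1 returns [(16, 1)]
      branch[1] choose=3:
        H0 returns (19, 1)
        H1 returns [(19, 1)]
      branch[2] choose=6:
        H0 returns (22, 1)
        H1 returns [(22, 1)]
= [(32, 1), (35, 1), (38, 1), (0, 1), (3, 1), (6, 1), (16, 1), (19, 1), (22, 1)]

Answer: 9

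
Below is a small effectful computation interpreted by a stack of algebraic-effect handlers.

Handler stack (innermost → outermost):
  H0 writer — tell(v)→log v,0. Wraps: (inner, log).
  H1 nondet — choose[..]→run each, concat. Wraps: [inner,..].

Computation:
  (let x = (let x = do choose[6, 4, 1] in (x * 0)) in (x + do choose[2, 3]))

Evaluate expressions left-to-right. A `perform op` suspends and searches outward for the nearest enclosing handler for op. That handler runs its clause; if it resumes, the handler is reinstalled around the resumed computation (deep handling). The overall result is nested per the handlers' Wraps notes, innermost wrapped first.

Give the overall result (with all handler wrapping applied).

Answer: [(2, ()), (3, ()), (2, ()), (3, ()), (2, ()), (3, ())]

Working:
choose[6, 4, 1] @ H1
  branch[0] choose=6:
    choose[2, 3] @ H1
      branch[0] choose=2:
        H0 returns (2, ())
        H1 returns [(2, ())]
      branch[1] choose=3:
        H0 returns (3, ())
        H1 returns [(3, ())]
  branch[1] choose=4:
    choose[2, 3] @ H1
      branch[0] choose=2:
        H0 returns (2, ())
        H1 returns [(2, ())]
      branch[1] choose=3:
        H0 returns (3, ())
        H1 returns [(3, ())]
  branch[2] choose=1:
    choose[2, 3] @ H1
      branch[0] choose=2:
        H0 returns (2, ())
        H1 returns [(2, ())]
      branch[1] choose=3:
        H0 returns (3, ())
        H1 returns [(3, ())]
= [(2, ()), (3, ()), (2, ()), (3, ()), (2, ()), (3, ())]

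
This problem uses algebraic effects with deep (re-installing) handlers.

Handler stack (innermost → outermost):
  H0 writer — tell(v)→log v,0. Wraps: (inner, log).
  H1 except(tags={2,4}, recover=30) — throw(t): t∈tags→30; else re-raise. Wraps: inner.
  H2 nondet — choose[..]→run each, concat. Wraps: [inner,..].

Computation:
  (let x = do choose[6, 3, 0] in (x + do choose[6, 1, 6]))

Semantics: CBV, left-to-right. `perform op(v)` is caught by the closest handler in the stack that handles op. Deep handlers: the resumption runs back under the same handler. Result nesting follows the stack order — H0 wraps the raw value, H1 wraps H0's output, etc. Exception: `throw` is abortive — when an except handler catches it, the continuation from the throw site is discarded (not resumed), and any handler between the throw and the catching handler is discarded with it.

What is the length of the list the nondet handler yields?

Evaluation trace:
choose[6, 3, 0] @ H2
  branch[0] choose=6:
    choose[6, 1, 6] @ H2
      branch[0] choose=6:
        H0 returns (12, ())
        H1 returns (12, ())
        H2 returns [(12, ())]
      branch[1] choose=1:
        H0 returns (7, ())
        H1 returns (7, ())
        H2 returns [(7, ())]
      branch[2] choose=6:
        H0 returns (12, ())
        H1 returns (12, ())
        H2 returns [(12, ())]
  branch[1] choose=3:
    choose[6, 1, 6] @ H2
      branch[0] choose=6:
        H0 returns (9, ())
        H1 returns (9, ())
        H2 returns [(9, ())]
      branch[1] choose=1:
        H0 returns (4, ())
        H1 returns (4, ())
        H2 returns [(4, ())]
      branch[2] choose=6:
        H0 returns (9, ())
        H1 returns (9, ())
        H2 returns [(9, ())]
  branch[2] choose=0:
    choose[6, 1, 6] @ H2
      branch[0] choose=6:
        H0 returns (6, ())
        H1 returns (6, ())
        H2 returns [(6, ())]
      branch[1] choose=1:
        H0 returns (1, ())
        H1 returns (1, ())
        H2 returns [(1, ())]
      branch[2] choose=6:
        H0 returns (6, ())
        H1 returns (6, ())
        H2 returns [(6, ())]
= [(12, ()), (7, ()), (12, ()), (9, ()), (4, ()), (9, ()), (6, ()), (1, ()), (6, ())]

Answer: 9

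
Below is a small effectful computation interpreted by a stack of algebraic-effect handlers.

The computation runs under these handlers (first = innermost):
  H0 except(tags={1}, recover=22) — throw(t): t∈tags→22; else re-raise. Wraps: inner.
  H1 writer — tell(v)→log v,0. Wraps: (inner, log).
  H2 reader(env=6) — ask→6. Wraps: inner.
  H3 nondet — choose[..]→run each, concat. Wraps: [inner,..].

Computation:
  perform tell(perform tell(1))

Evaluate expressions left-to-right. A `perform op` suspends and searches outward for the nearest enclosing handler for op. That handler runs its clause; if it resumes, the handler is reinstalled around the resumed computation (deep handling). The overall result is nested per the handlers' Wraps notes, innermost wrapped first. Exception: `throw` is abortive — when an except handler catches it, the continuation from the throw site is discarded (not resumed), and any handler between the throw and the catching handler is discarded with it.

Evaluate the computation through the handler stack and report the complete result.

Answer: [(0, (1, 0))]

Working:
tell(1) @ H1 ⇒ log+=1
tell(0) @ H1 ⇒ log+=0
H0 returns 0
H1 returns (0, (1, 0))
H2 returns (0, (1, 0))
H3 returns [(0, (1, 0))]
= [(0, (1, 0))]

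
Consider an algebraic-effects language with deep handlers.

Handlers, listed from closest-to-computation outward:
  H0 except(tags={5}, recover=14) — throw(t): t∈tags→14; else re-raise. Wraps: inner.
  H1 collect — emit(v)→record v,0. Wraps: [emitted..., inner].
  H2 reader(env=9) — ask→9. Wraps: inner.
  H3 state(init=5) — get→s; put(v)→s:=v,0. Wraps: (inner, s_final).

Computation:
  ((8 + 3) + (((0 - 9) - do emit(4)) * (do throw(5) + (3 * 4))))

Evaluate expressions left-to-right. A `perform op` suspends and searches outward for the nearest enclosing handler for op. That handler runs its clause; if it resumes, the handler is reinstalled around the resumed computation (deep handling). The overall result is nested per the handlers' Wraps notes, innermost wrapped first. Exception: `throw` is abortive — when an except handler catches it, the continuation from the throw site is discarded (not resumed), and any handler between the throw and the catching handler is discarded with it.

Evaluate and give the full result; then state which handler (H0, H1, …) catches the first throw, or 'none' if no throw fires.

Working:
emit(4) @ H1 ⇒ out+=4
throw(5) @ H0 caught ⇒ 14
H1 returns [4, 14]
H2 returns [4, 14]
H3 returns ([4, 14], 5)
= ([4, 14], 5)

Answer: ([4, 14], 5) ; first throw caught by: H0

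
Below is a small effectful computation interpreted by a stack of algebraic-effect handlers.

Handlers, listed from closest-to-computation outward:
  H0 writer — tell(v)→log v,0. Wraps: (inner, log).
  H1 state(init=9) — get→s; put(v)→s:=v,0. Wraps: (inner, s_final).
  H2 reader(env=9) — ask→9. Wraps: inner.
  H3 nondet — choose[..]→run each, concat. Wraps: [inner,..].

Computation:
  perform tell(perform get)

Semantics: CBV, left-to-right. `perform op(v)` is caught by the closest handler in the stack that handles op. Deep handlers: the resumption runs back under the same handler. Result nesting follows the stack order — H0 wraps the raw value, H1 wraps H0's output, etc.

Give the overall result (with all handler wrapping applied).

Step-by-step:
get @ H1 ⇒ 9
tell(9) @ H0 ⇒ log+=9
H0 returns (0, (9))
H1 returns ((0, (9)), 9)
H2 returns ((0, (9)), 9)
H3 returns [((0, (9)), 9)]
= [((0, (9)), 9)]

Answer: [((0, (9)), 9)]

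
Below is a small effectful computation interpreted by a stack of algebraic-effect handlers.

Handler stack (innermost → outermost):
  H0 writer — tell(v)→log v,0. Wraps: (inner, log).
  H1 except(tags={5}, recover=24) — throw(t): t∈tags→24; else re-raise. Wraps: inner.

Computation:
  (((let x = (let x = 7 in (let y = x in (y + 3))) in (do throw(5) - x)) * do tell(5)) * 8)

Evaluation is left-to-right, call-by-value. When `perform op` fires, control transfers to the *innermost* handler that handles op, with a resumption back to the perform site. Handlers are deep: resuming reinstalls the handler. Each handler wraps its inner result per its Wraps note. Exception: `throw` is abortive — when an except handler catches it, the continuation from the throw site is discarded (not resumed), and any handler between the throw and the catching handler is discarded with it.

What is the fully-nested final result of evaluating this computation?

Step-by-step:
throw(5) @ H1 caught ⇒ 24
= 24

Answer: 24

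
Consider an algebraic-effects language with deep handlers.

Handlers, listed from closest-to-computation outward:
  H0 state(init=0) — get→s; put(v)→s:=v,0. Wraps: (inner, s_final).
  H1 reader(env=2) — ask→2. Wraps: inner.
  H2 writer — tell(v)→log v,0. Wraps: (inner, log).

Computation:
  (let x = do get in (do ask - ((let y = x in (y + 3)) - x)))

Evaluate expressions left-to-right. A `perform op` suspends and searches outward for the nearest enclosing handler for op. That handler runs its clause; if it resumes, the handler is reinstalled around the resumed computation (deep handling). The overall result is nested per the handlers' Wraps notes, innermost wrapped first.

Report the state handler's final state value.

Evaluation trace:
get @ H0 ⇒ 0
ask @ H1 ⇒ 2
H0 returns (-1, 0)
H1 returns (-1, 0)
H2 returns ((-1, 0), ())
= ((-1, 0), ())

Answer: 0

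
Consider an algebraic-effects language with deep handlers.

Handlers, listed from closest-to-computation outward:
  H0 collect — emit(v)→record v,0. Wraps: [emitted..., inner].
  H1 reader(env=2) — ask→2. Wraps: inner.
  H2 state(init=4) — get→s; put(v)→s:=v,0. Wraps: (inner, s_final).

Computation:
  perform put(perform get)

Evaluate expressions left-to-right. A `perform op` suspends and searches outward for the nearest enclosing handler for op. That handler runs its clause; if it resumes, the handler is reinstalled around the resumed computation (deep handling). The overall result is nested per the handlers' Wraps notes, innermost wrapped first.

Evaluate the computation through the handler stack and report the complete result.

Working:
get @ H2 ⇒ 4
put(4) @ H2 ⇒ s:=4
H0 returns [0]
H1 returns [0]
H2 returns ([0], 4)
= ([0], 4)

Answer: ([0], 4)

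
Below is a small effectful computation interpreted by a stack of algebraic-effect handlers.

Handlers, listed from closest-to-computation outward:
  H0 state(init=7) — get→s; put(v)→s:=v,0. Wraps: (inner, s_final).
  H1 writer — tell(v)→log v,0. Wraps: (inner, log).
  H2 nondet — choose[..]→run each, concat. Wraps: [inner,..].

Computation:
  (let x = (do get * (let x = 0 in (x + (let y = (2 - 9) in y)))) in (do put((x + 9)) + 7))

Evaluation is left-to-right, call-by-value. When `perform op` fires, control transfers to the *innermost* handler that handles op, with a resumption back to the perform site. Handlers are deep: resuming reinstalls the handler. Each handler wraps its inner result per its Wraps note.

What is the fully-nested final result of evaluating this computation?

Answer: [((7, -40), ())]

Step-by-step:
get @ H0 ⇒ 7
put(-40) @ H0 ⇒ s:=-40
H0 returns (7, -40)
H1 returns ((7, -40), ())
H2 returns [((7, -40), ())]
= [((7, -40), ())]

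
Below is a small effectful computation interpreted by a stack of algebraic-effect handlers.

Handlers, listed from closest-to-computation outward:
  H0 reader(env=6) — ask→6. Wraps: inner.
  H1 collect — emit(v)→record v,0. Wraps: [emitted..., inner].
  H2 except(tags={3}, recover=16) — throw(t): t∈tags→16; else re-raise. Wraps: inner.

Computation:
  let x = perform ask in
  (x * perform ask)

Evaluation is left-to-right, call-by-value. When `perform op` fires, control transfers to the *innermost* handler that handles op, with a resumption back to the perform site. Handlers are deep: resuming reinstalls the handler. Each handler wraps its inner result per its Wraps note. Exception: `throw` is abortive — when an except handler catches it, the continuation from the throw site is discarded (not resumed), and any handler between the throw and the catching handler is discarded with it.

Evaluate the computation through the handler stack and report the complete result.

Step-by-step:
ask @ H0 ⇒ 6
ask @ H0 ⇒ 6
H0 returns 36
H1 returns [36]
H2 returns [36]
= [36]

Answer: [36]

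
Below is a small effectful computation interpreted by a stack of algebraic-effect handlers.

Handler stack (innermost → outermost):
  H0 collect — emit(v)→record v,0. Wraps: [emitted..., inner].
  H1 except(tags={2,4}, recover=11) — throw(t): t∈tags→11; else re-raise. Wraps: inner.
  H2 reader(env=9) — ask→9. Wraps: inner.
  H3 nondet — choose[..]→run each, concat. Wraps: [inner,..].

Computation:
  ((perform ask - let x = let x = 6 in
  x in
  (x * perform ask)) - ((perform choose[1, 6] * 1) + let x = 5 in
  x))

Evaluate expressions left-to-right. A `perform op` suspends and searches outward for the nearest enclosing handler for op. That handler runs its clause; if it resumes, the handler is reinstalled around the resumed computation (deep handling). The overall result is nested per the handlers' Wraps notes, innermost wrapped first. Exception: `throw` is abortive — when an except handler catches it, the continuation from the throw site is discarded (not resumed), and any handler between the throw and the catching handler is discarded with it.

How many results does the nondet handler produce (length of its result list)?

Step-by-step:
ask @ H2 ⇒ 9
ask @ H2 ⇒ 9
choose[1, 6] @ H3
  branch[0] choose=1:
    H0 returns [-51]
    H1 returns [-51]
    H2 returns [-51]
    H3 returns [[-51]]
  branch[1] choose=6:
    H0 returns [-56]
    H1 returns [-56]
    H2 returns [-56]
    H3 returns [[-56]]
= [[-51], [-56]]

Answer: 2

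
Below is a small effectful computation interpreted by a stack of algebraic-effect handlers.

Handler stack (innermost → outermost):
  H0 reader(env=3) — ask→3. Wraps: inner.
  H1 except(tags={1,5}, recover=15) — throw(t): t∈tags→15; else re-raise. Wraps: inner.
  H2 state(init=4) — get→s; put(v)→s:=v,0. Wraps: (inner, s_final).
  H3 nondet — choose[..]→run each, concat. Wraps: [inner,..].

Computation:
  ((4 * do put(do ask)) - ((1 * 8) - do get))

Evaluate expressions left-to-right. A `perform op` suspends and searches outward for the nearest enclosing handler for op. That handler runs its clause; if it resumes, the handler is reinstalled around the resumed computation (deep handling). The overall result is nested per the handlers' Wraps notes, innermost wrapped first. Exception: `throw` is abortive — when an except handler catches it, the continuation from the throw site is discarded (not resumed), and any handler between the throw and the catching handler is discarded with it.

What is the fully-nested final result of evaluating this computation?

Step-by-step:
ask @ H0 ⇒ 3
put(3) @ H2 ⇒ s:=3
get @ H2 ⇒ 3
H0 returns -5
H1 returns -5
H2 returns (-5, 3)
H3 returns [(-5, 3)]
= [(-5, 3)]

Answer: [(-5, 3)]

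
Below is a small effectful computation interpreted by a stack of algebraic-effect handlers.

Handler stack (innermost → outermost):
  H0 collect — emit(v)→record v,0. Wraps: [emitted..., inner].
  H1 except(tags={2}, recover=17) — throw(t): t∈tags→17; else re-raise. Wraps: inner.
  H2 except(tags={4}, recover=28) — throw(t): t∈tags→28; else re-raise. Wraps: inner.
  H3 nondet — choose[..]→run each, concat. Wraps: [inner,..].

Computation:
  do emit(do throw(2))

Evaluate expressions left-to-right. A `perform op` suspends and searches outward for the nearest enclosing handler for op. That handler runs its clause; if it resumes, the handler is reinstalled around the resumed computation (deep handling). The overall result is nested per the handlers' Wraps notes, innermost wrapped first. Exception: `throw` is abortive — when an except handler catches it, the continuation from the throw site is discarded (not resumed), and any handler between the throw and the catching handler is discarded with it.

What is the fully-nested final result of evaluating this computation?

Step-by-step:
throw(2) @ H1 caught ⇒ 17
H2 returns 17
H3 returns [17]
= [17]

Answer: [17]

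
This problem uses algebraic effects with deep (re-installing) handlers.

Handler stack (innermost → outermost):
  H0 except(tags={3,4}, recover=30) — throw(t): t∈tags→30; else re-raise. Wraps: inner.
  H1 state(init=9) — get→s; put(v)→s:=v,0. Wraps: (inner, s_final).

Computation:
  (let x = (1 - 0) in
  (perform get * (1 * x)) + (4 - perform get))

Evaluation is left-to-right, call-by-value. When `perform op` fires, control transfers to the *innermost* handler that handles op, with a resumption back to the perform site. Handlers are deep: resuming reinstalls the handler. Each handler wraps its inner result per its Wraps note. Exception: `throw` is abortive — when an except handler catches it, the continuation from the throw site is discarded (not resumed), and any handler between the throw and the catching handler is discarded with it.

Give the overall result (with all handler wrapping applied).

Answer: (4, 9)

Step-by-step:
get @ H1 ⇒ 9
get @ H1 ⇒ 9
H0 returns 4
H1 returns (4, 9)
= (4, 9)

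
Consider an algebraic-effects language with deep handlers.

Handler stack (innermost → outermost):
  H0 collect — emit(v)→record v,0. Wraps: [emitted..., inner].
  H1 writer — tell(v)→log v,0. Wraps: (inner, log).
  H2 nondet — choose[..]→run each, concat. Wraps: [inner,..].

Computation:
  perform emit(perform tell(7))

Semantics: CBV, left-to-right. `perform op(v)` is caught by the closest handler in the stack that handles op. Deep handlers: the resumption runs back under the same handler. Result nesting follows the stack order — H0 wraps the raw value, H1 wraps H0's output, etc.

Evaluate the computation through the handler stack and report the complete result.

Evaluation trace:
tell(7) @ H1 ⇒ log+=7
emit(0) @ H0 ⇒ out+=0
H0 returns [0, 0]
H1 returns ([0, 0], (7))
H2 returns [([0, 0], (7))]
= [([0, 0], (7))]

Answer: [([0, 0], (7))]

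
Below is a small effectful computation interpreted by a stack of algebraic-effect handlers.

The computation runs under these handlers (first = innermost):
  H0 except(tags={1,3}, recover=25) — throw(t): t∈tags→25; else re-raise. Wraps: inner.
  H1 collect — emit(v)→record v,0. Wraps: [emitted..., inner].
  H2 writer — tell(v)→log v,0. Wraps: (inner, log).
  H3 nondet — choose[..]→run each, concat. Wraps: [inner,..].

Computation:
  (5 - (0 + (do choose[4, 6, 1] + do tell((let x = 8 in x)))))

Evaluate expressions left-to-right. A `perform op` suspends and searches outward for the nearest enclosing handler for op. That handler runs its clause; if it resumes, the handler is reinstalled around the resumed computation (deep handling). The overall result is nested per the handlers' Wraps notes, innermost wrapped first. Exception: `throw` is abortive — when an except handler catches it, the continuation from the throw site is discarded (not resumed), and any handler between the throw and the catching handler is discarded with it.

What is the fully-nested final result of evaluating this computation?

Answer: [([1], (8)), ([-1], (8)), ([4], (8))]

Step-by-step:
choose[4, 6, 1] @ H3
  branch[0] choose=4:
    tell(8) @ H2 ⇒ log+=8
    H0 returns 1
    H1 returns [1]
    H2 returns ([1], (8))
    H3 returns [([1], (8))]
  branch[1] choose=6:
    tell(8) @ H2 ⇒ log+=8
    H0 returns -1
    H1 returns [-1]
    H2 returns ([-1], (8))
    H3 returns [([-1], (8))]
  branch[2] choose=1:
    tell(8) @ H2 ⇒ log+=8
    H0 returns 4
    H1 returns [4]
    H2 returns ([4], (8))
    H3 returns [([4], (8))]
= [([1], (8)), ([-1], (8)), ([4], (8))]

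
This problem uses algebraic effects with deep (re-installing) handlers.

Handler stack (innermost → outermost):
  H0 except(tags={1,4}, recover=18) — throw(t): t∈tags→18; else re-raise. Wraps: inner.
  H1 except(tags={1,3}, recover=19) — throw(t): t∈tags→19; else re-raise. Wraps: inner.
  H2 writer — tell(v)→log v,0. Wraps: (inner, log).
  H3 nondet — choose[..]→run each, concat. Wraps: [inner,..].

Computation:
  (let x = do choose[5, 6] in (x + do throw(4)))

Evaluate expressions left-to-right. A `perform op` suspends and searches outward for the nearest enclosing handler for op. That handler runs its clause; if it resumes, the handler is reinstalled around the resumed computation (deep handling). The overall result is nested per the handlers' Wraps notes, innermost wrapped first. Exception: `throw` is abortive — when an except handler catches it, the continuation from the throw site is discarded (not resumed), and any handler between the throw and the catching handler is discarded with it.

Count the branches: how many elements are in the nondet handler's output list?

Working:
choose[5, 6] @ H3
  branch[0] choose=5:
    throw(4) @ H0 caught ⇒ 18
    H1 returns 18
    H2 returns (18, ())
    H3 returns [(18, ())]
  branch[1] choose=6:
    throw(4) @ H0 caught ⇒ 18
    H1 returns 18
    H2 returns (18, ())
    H3 returns [(18, ())]
= [(18, ()), (18, ())]

Answer: 2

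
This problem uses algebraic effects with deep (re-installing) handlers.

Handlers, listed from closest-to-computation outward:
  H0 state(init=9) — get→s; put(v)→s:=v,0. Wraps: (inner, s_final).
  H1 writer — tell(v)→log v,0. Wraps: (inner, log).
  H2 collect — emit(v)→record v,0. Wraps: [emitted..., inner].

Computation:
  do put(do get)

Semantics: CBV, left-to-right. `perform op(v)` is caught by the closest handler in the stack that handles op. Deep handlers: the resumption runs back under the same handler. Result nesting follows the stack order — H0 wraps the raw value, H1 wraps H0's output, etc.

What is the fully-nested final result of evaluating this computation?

Working:
get @ H0 ⇒ 9
put(9) @ H0 ⇒ s:=9
H0 returns (0, 9)
H1 returns ((0, 9), ())
H2 returns [((0, 9), ())]
= [((0, 9), ())]

Answer: [((0, 9), ())]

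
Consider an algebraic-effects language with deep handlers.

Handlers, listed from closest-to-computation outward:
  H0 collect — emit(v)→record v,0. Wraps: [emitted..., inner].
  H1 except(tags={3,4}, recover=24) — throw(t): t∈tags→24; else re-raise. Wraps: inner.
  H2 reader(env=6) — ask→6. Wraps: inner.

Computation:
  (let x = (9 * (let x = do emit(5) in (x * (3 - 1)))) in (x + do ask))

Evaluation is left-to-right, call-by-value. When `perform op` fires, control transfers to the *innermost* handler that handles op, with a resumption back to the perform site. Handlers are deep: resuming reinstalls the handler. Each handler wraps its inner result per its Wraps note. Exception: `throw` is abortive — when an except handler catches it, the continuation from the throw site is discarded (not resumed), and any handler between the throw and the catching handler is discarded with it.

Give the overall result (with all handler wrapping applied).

Evaluation trace:
emit(5) @ H0 ⇒ out+=5
ask @ H2 ⇒ 6
H0 returns [5, 6]
H1 returns [5, 6]
H2 returns [5, 6]
= [5, 6]

Answer: [5, 6]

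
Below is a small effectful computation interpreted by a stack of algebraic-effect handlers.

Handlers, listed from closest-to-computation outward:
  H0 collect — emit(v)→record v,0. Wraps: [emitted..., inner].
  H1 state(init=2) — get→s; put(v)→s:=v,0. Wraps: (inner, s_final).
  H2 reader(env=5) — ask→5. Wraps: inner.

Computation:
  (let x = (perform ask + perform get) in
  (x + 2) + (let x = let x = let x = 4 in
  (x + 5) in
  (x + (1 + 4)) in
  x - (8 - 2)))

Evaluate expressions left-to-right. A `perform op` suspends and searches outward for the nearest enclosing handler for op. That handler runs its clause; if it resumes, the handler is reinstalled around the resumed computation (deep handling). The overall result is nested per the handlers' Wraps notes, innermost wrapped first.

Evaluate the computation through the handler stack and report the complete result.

Answer: ([17], 2)

Step-by-step:
ask @ H2 ⇒ 5
get @ H1 ⇒ 2
H0 returns [17]
H1 returns ([17], 2)
H2 returns ([17], 2)
= ([17], 2)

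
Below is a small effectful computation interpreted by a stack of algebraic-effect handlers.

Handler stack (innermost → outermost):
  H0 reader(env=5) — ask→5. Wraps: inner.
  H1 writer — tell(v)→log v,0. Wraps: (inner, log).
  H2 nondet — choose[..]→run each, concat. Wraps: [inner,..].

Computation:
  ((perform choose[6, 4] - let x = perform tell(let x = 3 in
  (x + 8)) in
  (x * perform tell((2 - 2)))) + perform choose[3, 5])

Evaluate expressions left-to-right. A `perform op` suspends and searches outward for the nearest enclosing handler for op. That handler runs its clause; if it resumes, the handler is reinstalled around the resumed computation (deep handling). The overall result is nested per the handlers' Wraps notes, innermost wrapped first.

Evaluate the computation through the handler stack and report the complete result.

Answer: [(9, (11, 0)), (11, (11, 0)), (7, (11, 0)), (9, (11, 0))]

Step-by-step:
choose[6, 4] @ H2
  branch[0] choose=6:
    tell(11) @ H1 ⇒ log+=11
    tell(0) @ H1 ⇒ log+=0
    choose[3, 5] @ H2
      branch[0] choose=3:
        H0 returns 9
        H1 returns (9, (11, 0))
        H2 returns [(9, (11, 0))]
      branch[1] choose=5:
        H0 returns 11
        H1 returns (11, (11, 0))
        H2 returns [(11, (11, 0))]
  branch[1] choose=4:
    tell(11) @ H1 ⇒ log+=11
    tell(0) @ H1 ⇒ log+=0
    choose[3, 5] @ H2
      branch[0] choose=3:
        H0 returns 7
        H1 returns (7, (11, 0))
        H2 returns [(7, (11, 0))]
      branch[1] choose=5:
        H0 returns 9
        H1 returns (9, (11, 0))
        H2 returns [(9, (11, 0))]
= [(9, (11, 0)), (11, (11, 0)), (7, (11, 0)), (9, (11, 0))]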